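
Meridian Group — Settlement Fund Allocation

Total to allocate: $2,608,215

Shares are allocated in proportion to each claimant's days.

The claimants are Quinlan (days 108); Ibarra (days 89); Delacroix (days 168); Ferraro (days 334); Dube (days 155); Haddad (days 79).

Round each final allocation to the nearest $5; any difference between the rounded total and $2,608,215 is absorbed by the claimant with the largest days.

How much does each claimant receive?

Quinlan: $301,915; Ibarra: $248,800; Delacroix: $469,645; Ferraro: $933,705; Dube: $433,305; Haddad: $220,845

Combined days = 933.
Proportional shares: Quinlan 108/933 × $2,608,215 = 301,915.56; Ibarra 89/933 × $2,608,215 = 248,800.79; Delacroix 168/933 × $2,608,215 = 469,646.43; Ferraro 334/933 × $2,608,215 = 933,701.83; Dube 155/933 × $2,608,215 = 433,304.74; Haddad 79/933 × $2,608,215 = 220,845.64.
After rounding ($5): Quinlan $301,915; Ibarra $248,800; Delacroix $469,645; Ferraro $933,700; Dube $433,305; Haddad $220,845. Sum = $2,608,210.
Difference $2,608,215 − $2,608,210 = +$5 applied to largest days (Ferraro): Ferraro becomes $933,705.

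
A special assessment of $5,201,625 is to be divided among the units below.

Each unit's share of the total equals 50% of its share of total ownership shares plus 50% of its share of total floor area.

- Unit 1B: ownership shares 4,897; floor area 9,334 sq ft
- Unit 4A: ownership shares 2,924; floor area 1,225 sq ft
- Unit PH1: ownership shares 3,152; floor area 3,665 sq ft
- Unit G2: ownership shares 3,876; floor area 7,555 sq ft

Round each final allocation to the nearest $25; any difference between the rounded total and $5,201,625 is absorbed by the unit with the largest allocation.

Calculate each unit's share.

Unit 1B: $1,972,350; Unit 4A: $658,425; Unit PH1: $989,750; Unit G2: $1,581,100

Ownership shares total 14,849; floor area total 21,779.
Composite weights (50% ownership shares + 50% floor area): Unit 1B 0.3792; Unit 4A 0.1266; Unit PH1 0.1903; Unit G2 0.3040.
Pro-rata amounts: Unit 1B 1,972,363.89; Unit 4A 658,428.09; Unit PH1 989,743.25; Unit G2 1,581,089.77.
Rounded to nearest $25: Unit 1B $1,972,375; Unit 4A $658,425; Unit PH1 $989,750; Unit G2 $1,581,100. Sum = $5,201,650.
Difference $5,201,625 − $5,201,650 = −$25 applied to largest allocation (Unit 1B): Unit 1B becomes $1,972,350.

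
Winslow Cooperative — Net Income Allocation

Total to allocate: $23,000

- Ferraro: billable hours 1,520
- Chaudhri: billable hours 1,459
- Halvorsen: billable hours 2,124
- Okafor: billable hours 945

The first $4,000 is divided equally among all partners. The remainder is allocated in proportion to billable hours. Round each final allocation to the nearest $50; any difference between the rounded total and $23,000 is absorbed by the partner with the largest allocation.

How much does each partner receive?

First tranche $4,000 split equally: $1,000 each.
Remainder $19,000 by billable hours (total 6,048): Ferraro 4,775.13 → $4,800; Chaudhri 4,583.50 → $4,600; Halvorsen 6,672.62 → $6,650; Okafor 2,968.75 → $2,950.
Totals: Ferraro $1,000 + $4,800 = $5,800; Chaudhri $1,000 + $4,600 = $5,600; Halvorsen $1,000 + $6,650 = $7,650; Okafor $1,000 + $2,950 = $3,950.

Ferraro: $5,800 · Chaudhri: $5,600 · Halvorsen: $7,650 · Okafor: $3,950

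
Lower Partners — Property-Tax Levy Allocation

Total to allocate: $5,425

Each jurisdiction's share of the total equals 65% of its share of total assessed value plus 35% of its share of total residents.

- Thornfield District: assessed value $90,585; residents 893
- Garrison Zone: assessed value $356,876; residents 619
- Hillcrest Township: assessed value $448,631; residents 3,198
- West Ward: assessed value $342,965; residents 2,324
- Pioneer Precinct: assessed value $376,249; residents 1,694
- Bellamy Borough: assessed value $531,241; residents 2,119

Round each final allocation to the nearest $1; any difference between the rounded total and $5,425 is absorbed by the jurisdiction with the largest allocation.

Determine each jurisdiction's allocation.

Totals — assessed value 2,146,547, residents 10,847.
Combined weights (65% assessed value + 35% residents): Thornfield District 0.0562; Garrison Zone 0.1280; Hillcrest Township 0.2390; West Ward 0.1788; Pioneer Precinct 0.1686; Bellamy Borough 0.2292.
Unrounded shares: Thornfield District 305.13; Garrison Zone 694.61; Hillcrest Township 1,296.80; West Ward 970.22; Pioneer Precinct 914.62; Bellamy Borough 1,243.63.
After rounding ($1): Thornfield District $305; Garrison Zone $695; Hillcrest Township $1,297; West Ward $970; Pioneer Precinct $915; Bellamy Borough $1,244. Sum = $5,426.
Difference $5,425 − $5,426 = −$1 applied to largest allocation (Hillcrest Township): Hillcrest Township becomes $1,296.

Thornfield District: $305 · Garrison Zone: $695 · Hillcrest Township: $1,296 · West Ward: $970 · Pioneer Precinct: $915 · Bellamy Borough: $1,244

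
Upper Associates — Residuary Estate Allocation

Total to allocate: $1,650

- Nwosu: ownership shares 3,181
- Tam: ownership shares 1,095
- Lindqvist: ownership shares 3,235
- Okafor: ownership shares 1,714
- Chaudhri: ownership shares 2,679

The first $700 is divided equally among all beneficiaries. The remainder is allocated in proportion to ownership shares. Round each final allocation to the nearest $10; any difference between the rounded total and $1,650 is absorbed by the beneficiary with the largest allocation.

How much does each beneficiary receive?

Nwosu: $390; Tam: $230; Lindqvist: $400; Okafor: $280; Chaudhri: $350

First tranche $700 split equally: $140 each.
Remainder $950 by ownership shares (total 11,904): Nwosu 253.86 → $250; Tam 87.39 → $90; Lindqvist 258.17 → $260; Okafor 136.79 → $140; Chaudhri 213.80 → $210.
Totals: Nwosu $140 + $250 = $390; Tam $140 + $90 = $230; Lindqvist $140 + $260 = $400; Okafor $140 + $140 = $280; Chaudhri $140 + $210 = $350.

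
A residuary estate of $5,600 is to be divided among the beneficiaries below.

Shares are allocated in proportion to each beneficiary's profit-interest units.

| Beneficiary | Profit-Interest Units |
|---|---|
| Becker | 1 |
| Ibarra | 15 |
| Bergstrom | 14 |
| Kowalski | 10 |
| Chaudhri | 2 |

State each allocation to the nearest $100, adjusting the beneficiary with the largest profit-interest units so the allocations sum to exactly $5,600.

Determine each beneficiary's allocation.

Sum of profit-interest units: 1 + 15 + 14 + 10 + 2 = 42.
Pro-rata amounts: Becker 133.33; Ibarra 2,000.00; Bergstrom 1,866.67; Kowalski 1,333.33; Chaudhri 266.67.
Rounded to nearest $100: Becker $100; Ibarra $2,000; Bergstrom $1,900; Kowalski $1,300; Chaudhri $300. Sum = $5,600.
Rounded total matches; no reconciliation needed.

Becker: $100 | Ibarra: $2,000 | Bergstrom: $1,900 | Kowalski: $1,300 | Chaudhri: $300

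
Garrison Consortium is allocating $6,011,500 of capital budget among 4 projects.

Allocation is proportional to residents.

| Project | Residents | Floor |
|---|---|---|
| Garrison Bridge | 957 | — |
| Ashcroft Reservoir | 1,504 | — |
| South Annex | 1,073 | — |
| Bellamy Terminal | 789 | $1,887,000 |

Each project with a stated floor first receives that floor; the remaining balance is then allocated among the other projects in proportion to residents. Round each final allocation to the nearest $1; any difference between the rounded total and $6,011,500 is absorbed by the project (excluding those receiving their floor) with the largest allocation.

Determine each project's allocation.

Garrison Bridge: $1,116,906 · Ashcroft Reservoir: $1,755,305 · South Annex: $1,252,289 · Bellamy Terminal: $1,887,000

Minimums first: Bellamy Terminal $1,887,000. Balance $4,124,500.
Balance split over remaining residents 3,534: Garrison Bridge 1,116,906.20 → $1,116,906; Ashcroft Reservoir 1,755,305.04 → $1,755,305; South Annex 1,252,288.77 → $1,252,289.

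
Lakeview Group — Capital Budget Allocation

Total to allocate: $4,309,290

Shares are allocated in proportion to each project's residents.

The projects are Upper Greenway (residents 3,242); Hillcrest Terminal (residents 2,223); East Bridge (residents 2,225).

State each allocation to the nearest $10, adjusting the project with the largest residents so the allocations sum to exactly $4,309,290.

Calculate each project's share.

Upper Greenway: $1,816,730; Hillcrest Terminal: $1,245,720; East Bridge: $1,246,840

Residents total: 7,690.
Pro-rata amounts: Upper Greenway 3,242/7,690 × $4,309,290 = 1,816,738.38; Hillcrest Terminal 2,223/7,690 × $4,309,290 = 1,245,715.43; East Bridge 2,225/7,690 × $4,309,290 = 1,246,836.18.
At nearest $10: Upper Greenway $1,816,740; Hillcrest Terminal $1,245,720; East Bridge $1,246,840. Sum = $4,309,300.
Difference $4,309,290 − $4,309,300 = −$10 applied to largest residents (Upper Greenway): Upper Greenway becomes $1,816,730.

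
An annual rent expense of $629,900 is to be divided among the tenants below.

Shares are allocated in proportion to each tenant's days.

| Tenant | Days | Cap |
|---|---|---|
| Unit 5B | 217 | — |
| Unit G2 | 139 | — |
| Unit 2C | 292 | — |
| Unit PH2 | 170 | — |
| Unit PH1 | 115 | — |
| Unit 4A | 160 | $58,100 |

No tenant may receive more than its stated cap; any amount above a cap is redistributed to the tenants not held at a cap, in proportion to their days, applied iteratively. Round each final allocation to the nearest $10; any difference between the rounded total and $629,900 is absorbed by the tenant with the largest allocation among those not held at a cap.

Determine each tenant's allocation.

Sum of days: 1,093.
Proportional shares (ignoring caps): Unit 5B 125,057.91; Unit G2 80,106.22; Unit 2C 168,280.70; Unit PH2 97,971.64; Unit PH1 66,274.93; Unit 4A 92,208.60.
Capped: Unit 4A ($58,100); residual $571,800 reallocated over remaining days 933.
Remaining shares: Unit 5B 132,991.00 → $132,990; Unit G2 85,187.78 → $85,190; Unit 2C 178,955.63 → $178,960; Unit PH2 104,186.50 → $104,190; Unit PH1 70,479.10 → $70,480.
Rounding difference −$10 applied to Unit 2C → $178,950.

Unit 5B: $132,990; Unit G2: $85,190; Unit 2C: $178,950; Unit PH2: $104,190; Unit PH1: $70,480; Unit 4A: $58,100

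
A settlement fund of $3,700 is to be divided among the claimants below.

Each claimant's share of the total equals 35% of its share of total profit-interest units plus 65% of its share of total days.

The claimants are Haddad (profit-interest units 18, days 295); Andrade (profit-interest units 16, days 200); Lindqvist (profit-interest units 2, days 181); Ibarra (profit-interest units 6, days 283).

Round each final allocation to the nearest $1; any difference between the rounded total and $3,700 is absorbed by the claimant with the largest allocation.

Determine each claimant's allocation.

Totals — profit-interest units 42, days 959.
Blended shares (35% profit-interest units + 65% days): Haddad 0.3499; Andrade 0.2689; Lindqvist 0.1393; Ibarra 0.2418.
Raw shares: Haddad 1,294.81; Andrade 994.90; Lindqvist 515.58; Ibarra 894.71.
At nearest $1: Haddad $1,295; Andrade $995; Lindqvist $516; Ibarra $895. Sum = $3,701.
Difference $3,700 − $3,701 = −$1 applied to largest allocation (Haddad): Haddad becomes $1,294.

Haddad: $1,294; Andrade: $995; Lindqvist: $516; Ibarra: $895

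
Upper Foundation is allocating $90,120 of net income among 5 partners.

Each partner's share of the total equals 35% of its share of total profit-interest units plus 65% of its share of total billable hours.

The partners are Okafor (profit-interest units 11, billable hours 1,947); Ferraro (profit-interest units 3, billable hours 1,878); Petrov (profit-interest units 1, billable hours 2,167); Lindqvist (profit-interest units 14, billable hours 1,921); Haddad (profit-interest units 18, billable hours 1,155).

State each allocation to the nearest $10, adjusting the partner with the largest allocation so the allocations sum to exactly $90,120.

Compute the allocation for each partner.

Profit-interest units total 47; billable hours total 9,068.
Blended shares (35% profit-interest units + 65% billable hours): Okafor 0.2215; Ferraro 0.1570; Petrov 0.1628; Lindqvist 0.2420; Haddad 0.2168.
Raw shares: Okafor 19,959.52; Ferraro 14,144.93; Petrov 14,669.62; Lindqvist 21,804.88; Haddad 19,541.05.
After rounding ($10): Okafor $19,960; Ferraro $14,140; Petrov $14,670; Lindqvist $21,800; Haddad $19,540. Sum = $90,110.
Difference $90,120 − $90,110 = +$10 applied to largest allocation (Lindqvist): Lindqvist becomes $21,810.

Okafor: $19,960 · Ferraro: $14,140 · Petrov: $14,670 · Lindqvist: $21,810 · Haddad: $19,540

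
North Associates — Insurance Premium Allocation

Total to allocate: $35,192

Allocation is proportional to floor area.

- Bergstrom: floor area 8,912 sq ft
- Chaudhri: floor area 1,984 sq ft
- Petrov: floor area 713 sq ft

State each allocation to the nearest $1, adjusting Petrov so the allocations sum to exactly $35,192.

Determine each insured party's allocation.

Floor area total: 11,609.
Pro-rata amounts: Bergstrom 8,912/11,609 × $35,192 = 27,016.20; Chaudhri 1,984/11,609 × $35,192 = 6,014.38; Petrov 713/11,609 × $35,192 = 2,161.42.
At nearest $1: Bergstrom $27,016; Chaudhri $6,014; Petrov $2,161. Sum = $35,191.
Difference $35,192 − $35,191 = +$1 applied to Petrov: Petrov becomes $2,162.

Bergstrom: $27,016 | Chaudhri: $6,014 | Petrov: $2,162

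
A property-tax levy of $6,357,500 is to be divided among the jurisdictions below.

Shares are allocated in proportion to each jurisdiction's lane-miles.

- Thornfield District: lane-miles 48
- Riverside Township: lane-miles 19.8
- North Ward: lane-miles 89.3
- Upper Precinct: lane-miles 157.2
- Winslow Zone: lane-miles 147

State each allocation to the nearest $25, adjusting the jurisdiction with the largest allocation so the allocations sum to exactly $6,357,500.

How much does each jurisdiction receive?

Thornfield District: $661,525 | Riverside Township: $272,875 | North Ward: $1,230,700 | Upper Precinct: $2,166,500 | Winslow Zone: $2,025,900

Total lane-miles = 461.3.
Pro-rata amounts: Thornfield District 48/461.3 × $6,357,500 = 661,521.79; Riverside Township 19.8/461.3 × $6,357,500 = 272,877.74; North Ward 89.3/461.3 × $6,357,500 = 1,230,706.16; Upper Precinct 157.2/461.3 × $6,357,500 = 2,166,483.85; Winslow Zone 147/461.3 × $6,357,500 = 2,025,910.47.
Rounded to nearest $25: Thornfield District $661,525; Riverside Township $272,875; North Ward $1,230,700; Upper Precinct $2,166,475; Winslow Zone $2,025,900. Sum = $6,357,475.
Difference $6,357,500 − $6,357,475 = +$25 applied to largest allocation (Upper Precinct): Upper Precinct becomes $2,166,500.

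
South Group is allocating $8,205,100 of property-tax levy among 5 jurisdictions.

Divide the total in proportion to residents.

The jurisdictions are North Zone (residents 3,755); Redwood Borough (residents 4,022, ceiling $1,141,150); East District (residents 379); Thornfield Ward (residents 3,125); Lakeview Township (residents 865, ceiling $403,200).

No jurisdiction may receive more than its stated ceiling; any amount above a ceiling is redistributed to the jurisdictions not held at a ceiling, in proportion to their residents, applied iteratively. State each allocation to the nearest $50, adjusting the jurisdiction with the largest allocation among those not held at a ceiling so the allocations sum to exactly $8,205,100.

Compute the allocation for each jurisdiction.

Combined residents = 12,146.
Unconstrained shares: North Zone 2,536,649.97; Redwood Borough 2,717,018.95; East District 256,029.38; Thornfield Ward 2,111,060.23; Lakeview Township 584,341.47.
Held at cap: Redwood Borough ($1,141,150), Lakeview Township ($403,200); residual $6,660,750 reallocated over remaining residents 7,259.
Redistributed shares: North Zone 3,445,531.93 → $3,445,550; East District 347,764.74 → $347,750; Thornfield Ward 2,867,453.33 → $2,867,450.

North Zone: $3,445,550 · Redwood Borough: $1,141,150 · East District: $347,750 · Thornfield Ward: $2,867,450 · Lakeview Township: $403,200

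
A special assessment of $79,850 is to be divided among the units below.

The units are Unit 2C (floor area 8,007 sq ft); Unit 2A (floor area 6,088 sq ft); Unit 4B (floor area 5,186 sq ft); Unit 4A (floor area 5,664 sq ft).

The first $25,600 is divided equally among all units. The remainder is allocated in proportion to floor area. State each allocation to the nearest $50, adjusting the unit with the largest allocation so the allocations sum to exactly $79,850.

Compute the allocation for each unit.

Unit 2C: $23,800; Unit 2A: $19,650; Unit 4B: $17,700; Unit 4A: $18,700

First tranche $25,600 split equally: $6,400 each.
Remainder $54,250 by floor area (total 24,945): Unit 2C 17,413.50 → $17,400; Unit 2A 13,240.09 → $13,250; Unit 4B 11,278.43 → $11,300; Unit 4A 12,317.98 → $12,300.
Totals: Unit 2C $6,400 + $17,400 = $23,800; Unit 2A $6,400 + $13,250 = $19,650; Unit 4B $6,400 + $11,300 = $17,700; Unit 4A $6,400 + $12,300 = $18,700.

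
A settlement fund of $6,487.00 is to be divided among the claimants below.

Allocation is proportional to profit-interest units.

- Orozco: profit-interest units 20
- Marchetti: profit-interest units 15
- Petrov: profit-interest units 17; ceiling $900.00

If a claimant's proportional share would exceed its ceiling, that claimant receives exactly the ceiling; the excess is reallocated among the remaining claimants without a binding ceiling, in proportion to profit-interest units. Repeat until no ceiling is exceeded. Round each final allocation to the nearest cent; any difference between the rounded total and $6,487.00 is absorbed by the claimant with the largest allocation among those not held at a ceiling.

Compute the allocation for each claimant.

Orozco: $3,192.57 · Marchetti: $2,394.43 · Petrov: $900.00

Sum of profit-interest units: 52.
Proportional shares (ignoring caps): Orozco 2,495.0000; Marchetti 1,871.2500; Petrov 2,120.7500.
Held at cap: Petrov ($900.00); residual $5,587.00 reallocated over remaining profit-interest units 35.
Shares after redistribution: Orozco 3,192.5714 → $3,192.57; Marchetti 2,394.4286 → $2,394.43.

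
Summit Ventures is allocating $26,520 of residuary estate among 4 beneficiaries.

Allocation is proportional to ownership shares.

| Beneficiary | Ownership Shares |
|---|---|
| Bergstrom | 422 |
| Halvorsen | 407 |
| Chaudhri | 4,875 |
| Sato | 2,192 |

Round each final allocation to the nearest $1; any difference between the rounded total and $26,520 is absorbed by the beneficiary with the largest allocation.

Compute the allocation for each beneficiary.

Bergstrom: $1,417 · Halvorsen: $1,367 · Chaudhri: $16,374 · Sato: $7,362

Total ownership shares = 7,896.
Pro-rata amounts: Bergstrom 422/7,896 × $26,520 = 1,417.36; Halvorsen 407/7,896 × $26,520 = 1,366.98; Chaudhri 4,875/7,896 × $26,520 = 16,373.48; Sato 2,192/7,896 × $26,520 = 7,362.19.
After rounding ($1): Bergstrom $1,417; Halvorsen $1,367; Chaudhri $16,373; Sato $7,362. Sum = $26,519.
Difference $26,520 − $26,519 = +$1 applied to largest allocation (Chaudhri): Chaudhri becomes $16,374.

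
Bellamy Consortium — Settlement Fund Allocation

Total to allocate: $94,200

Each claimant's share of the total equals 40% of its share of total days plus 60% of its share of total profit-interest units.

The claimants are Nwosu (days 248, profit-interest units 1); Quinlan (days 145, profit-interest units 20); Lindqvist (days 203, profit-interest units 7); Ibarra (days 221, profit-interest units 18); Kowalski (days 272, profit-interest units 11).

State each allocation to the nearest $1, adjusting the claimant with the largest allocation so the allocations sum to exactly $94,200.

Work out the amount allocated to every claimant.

Nwosu: $9,573 · Quinlan: $24,849 · Lindqvist: $13,965 · Ibarra: $25,494 · Kowalski: $20,319

Totals — days 1,089, profit-interest units 57.
Composite weights (40% days + 60% profit-interest units): Nwosu 0.1016; Quinlan 0.2638; Lindqvist 0.1482; Ibarra 0.2706; Kowalski 0.2157.
Raw shares: Nwosu 9,572.52; Quinlan 24,848.66; Lindqvist 13,964.96; Ibarra 25,495.14; Kowalski 20,318.72.
Rounded to nearest $1: Nwosu $9,573; Quinlan $24,849; Lindqvist $13,965; Ibarra $25,495; Kowalski $20,319. Sum = $94,201.
Difference $94,200 − $94,201 = −$1 applied to largest allocation (Ibarra): Ibarra becomes $25,494.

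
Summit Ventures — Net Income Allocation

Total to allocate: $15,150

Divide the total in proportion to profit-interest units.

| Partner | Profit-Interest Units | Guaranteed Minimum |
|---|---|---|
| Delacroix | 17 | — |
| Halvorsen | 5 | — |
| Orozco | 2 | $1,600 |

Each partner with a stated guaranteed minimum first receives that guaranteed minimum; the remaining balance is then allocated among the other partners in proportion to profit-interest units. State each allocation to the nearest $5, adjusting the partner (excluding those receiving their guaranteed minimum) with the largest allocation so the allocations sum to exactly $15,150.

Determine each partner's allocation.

Minimums first: Orozco $1,600. Remaining pool $13,550.
Remaining pool split over remaining profit-interest units 22: Delacroix 10,470.45 → $10,470; Halvorsen 3,079.55 → $3,080.

Delacroix: $10,470; Halvorsen: $3,080; Orozco: $1,600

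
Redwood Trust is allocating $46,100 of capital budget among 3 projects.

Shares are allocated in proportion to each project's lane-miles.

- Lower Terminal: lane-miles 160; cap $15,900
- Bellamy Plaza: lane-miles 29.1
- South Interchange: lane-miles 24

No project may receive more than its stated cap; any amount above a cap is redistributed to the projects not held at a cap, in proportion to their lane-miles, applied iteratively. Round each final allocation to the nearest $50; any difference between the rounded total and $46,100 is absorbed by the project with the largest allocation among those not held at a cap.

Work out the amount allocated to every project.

Sum of lane-miles: 213.1.
Proportional shares (ignoring caps): Lower Terminal 34,612.86; Bellamy Plaza 6,295.21; South Interchange 5,191.93.
Cap binds for Lower Terminal ($15,900); remaining pool $30,200 reallocated over remaining lane-miles 53.1.
Redistributed shares: Bellamy Plaza 16,550.28 → $16,550; South Interchange 13,649.72 → $13,650.

Lower Terminal: $15,900 | Bellamy Plaza: $16,550 | South Interchange: $13,650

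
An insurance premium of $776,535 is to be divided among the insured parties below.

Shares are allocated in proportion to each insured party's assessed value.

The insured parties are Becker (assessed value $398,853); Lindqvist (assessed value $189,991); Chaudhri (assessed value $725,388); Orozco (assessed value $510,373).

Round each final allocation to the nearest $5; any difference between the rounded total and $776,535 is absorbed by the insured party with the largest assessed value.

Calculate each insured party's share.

Becker: $169,750 · Lindqvist: $80,860 · Chaudhri: $308,715 · Orozco: $217,210

Sum of assessed value: 1,824,605.
Pro-rata amounts: Becker 398,853/1,824,605 × $776,535 = 169,748.15; Lindqvist 189,991/1,824,605 × $776,535 = 80,858.41; Chaudhri 725,388/1,824,605 × $776,535 = 308,718.42; Orozco 510,373/1,824,605 × $776,535 = 217,210.02.
After rounding ($5): Becker $169,750; Lindqvist $80,860; Chaudhri $308,720; Orozco $217,210. Sum = $776,540.
Difference $776,535 − $776,540 = −$5 applied to largest assessed value (Chaudhri): Chaudhri becomes $308,715.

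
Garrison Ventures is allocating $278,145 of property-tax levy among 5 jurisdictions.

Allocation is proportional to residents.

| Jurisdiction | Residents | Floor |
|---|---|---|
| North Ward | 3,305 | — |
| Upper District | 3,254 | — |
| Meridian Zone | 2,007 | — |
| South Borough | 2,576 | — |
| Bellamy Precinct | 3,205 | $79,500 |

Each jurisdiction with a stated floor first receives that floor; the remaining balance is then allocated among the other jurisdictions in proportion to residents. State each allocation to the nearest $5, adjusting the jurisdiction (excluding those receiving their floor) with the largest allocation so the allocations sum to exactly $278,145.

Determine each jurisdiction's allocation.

North Ward: $58,925 | Upper District: $58,015 | Meridian Zone: $35,780 | South Borough: $45,925 | Bellamy Precinct: $79,500

Guaranteed amounts: Bellamy Precinct $79,500. Residual $198,645.
Residual split over remaining residents 11,142: North Ward 58,923.15 → $58,925; Upper District 58,013.90 → $58,015; Meridian Zone 35,781.77 → $35,780; South Borough 45,926.18 → $45,925.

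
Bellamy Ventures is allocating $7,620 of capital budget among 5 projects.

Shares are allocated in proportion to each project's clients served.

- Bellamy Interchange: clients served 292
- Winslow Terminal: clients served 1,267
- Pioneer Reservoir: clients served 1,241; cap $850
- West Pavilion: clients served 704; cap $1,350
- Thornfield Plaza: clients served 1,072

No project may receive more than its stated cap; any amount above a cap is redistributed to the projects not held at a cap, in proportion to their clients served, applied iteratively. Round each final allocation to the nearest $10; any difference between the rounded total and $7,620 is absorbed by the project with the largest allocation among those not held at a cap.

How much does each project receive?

Bellamy Interchange: $600 | Winslow Terminal: $2,610 | Pioneer Reservoir: $850 | West Pavilion: $1,350 | Thornfield Plaza: $2,210

Clients served total: 4,576.
Proportional shares (ignoring caps): Bellamy Interchange 486.24; Winslow Terminal 2,109.82; Pioneer Reservoir 2,066.53; West Pavilion 1,172.31; Thornfield Plaza 1,785.10.
Cap binds for Pioneer Reservoir ($850); balance $6,770 reallocated over remaining clients served 3,335.
Cap binds for West Pavilion ($1,350); balance $5,420 reallocated over remaining clients served 2,631.
Redistributed shares: Bellamy Interchange 601.54 → $600; Winslow Terminal 2,610.09 → $2,610; Thornfield Plaza 2,208.38 → $2,210.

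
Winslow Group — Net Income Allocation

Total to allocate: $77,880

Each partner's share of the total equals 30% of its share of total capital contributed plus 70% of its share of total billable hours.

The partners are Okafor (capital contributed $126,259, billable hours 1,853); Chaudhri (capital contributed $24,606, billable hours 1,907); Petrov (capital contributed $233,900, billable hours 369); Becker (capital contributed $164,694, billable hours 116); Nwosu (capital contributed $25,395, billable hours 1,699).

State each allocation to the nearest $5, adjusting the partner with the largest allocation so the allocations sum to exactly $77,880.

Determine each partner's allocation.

Okafor: $22,125 · Chaudhri: $18,490 · Petrov: $12,890 · Becker: $7,760 · Nwosu: $16,615

Capital contributed total 574,854; billable hours total 5,944.
Composite weights (30% capital contributed + 70% billable hours): Okafor 0.2841; Chaudhri 0.2374; Petrov 0.1655; Becker 0.0996; Nwosu 0.2133.
Raw shares: Okafor 22,126.57; Chaudhri 18,490.31; Petrov 12,890.80; Becker 7,757.62; Nwosu 16,614.69.
At nearest $5: Okafor $22,125; Chaudhri $18,490; Petrov $12,890; Becker $7,760; Nwosu $16,615. Sum = $77,880.
Sum already equals the total — no adjustment.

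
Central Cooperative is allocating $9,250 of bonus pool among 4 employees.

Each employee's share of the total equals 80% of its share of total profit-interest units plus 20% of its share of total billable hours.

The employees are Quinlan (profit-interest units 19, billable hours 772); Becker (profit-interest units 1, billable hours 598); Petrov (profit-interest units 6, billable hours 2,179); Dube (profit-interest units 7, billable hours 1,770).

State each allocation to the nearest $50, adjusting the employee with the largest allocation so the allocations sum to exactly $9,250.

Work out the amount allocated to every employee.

Quinlan: $4,500 | Becker: $450 | Petrov: $2,100 | Dube: $2,200

Totals — profit-interest units 33, billable hours 5,319.
Composite weights (80% profit-interest units + 20% billable hours): Quinlan 0.4896; Becker 0.0467; Petrov 0.2274; Dube 0.2363.
Unrounded shares: Quinlan 4,529.12; Becker 432.23; Petrov 2,103.33; Dube 2,185.32.
At nearest $50: Quinlan $4,550; Becker $450; Petrov $2,100; Dube $2,200. Sum = $9,300.
Difference $9,250 − $9,300 = −$50 applied to largest allocation (Quinlan): Quinlan becomes $4,500.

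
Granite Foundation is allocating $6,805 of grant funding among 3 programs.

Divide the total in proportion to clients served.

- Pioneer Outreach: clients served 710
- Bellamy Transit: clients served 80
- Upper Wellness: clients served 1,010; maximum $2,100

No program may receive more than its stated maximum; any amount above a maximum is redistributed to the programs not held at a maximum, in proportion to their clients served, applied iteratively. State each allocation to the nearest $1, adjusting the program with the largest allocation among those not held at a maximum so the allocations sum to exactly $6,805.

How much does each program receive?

Pioneer Outreach: $4,229 | Bellamy Transit: $476 | Upper Wellness: $2,100

Total clients served = 1,800.
Pro-rata shares before constraints: Pioneer Outreach 2,684.19; Bellamy Transit 302.44; Upper Wellness 3,818.36.
Capped: Upper Wellness ($2,100); residual $4,705 reallocated over remaining clients served 790.
Shares after redistribution: Pioneer Outreach 4,228.54 → $4,229; Bellamy Transit 476.46 → $476.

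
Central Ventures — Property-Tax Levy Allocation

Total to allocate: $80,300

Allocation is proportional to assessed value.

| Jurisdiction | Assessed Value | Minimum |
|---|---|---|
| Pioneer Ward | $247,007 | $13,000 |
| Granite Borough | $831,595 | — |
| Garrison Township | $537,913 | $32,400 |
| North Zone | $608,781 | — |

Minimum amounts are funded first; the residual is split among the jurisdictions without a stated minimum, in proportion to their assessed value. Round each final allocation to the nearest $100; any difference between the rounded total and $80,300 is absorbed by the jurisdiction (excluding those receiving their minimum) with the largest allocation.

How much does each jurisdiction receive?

Fund the minimums — Pioneer Ward $13,000; Garrison Township $32,400. Balance $34,900.
Balance split over remaining assessed value 1,440,376: Granite Borough 20,149.37 → $20,100; North Zone 14,750.63 → $14,800.

Pioneer Ward: $13,000 | Granite Borough: $20,100 | Garrison Township: $32,400 | North Zone: $14,800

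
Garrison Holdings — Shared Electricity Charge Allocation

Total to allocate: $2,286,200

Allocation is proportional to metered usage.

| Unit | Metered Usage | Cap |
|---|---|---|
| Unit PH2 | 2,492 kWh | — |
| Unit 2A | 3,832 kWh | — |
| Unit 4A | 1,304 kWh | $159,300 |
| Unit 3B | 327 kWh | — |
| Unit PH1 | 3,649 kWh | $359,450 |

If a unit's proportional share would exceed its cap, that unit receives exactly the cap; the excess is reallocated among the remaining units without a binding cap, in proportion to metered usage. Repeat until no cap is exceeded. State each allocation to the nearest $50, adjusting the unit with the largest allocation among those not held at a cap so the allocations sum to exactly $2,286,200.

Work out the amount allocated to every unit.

Unit PH2: $662,250; Unit 2A: $1,018,300; Unit 4A: $159,300; Unit 3B: $86,900; Unit PH1: $359,450

Sum of metered usage: 11,604.
Proportional shares (ignoring caps): Unit PH2 490,969.53; Unit 2A 754,974.01; Unit 4A 256,911.82; Unit 3B 64,424.97; Unit PH1 718,919.67.
Held at cap: Unit 4A ($159,300), Unit PH1 ($359,450); residual $1,767,450 reallocated over remaining metered usage 6,651.
Remaining shares: Unit PH2 662,229.05 → $662,250; Unit 2A 1,018,323.32 → $1,018,300; Unit 3B 86,897.63 → $86,900.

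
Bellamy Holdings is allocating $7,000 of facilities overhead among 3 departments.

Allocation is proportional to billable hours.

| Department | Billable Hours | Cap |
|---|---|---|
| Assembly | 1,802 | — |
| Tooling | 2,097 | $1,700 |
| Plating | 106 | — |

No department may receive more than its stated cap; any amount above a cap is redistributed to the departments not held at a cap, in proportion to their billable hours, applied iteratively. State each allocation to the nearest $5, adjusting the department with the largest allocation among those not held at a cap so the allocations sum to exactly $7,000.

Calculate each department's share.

Assembly: $5,005 · Tooling: $1,700 · Plating: $295

Billable hours total: 4,005.
Unconstrained shares: Assembly 3,149.56; Tooling 3,665.17; Plating 185.27.
Capped: Tooling ($1,700); balance $5,300 reallocated over remaining billable hours 1,908.
Shares after redistribution: Assembly 5,005.56 → $5,005; Plating 294.44 → $295.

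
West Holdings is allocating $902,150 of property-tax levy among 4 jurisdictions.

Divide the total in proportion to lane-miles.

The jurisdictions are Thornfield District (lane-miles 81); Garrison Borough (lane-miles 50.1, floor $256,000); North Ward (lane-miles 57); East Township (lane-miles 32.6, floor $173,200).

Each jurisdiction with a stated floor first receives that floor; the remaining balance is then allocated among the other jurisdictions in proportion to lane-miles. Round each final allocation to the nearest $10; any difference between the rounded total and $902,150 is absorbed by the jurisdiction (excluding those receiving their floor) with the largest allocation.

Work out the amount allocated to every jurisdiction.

Fund the minimums — Garrison Borough $256,000; East Township $173,200. Balance $472,950.
Balance split over remaining lane-miles 138: Thornfield District 277,601.09 → $277,600; North Ward 195,348.91 → $195,350.

Thornfield District: $277,600; Garrison Borough: $256,000; North Ward: $195,350; East Township: $173,200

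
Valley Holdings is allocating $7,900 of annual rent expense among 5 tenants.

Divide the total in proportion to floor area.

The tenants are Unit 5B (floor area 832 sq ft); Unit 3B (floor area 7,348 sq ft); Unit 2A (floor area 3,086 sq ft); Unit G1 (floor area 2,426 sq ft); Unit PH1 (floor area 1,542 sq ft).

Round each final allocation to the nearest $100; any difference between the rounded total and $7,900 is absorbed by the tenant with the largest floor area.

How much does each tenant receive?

Unit 5B: $400 · Unit 3B: $3,800 · Unit 2A: $1,600 · Unit G1: $1,300 · Unit PH1: $800

Sum of floor area: 832 + 7,348 + 3,086 + 2,426 + 1,542 = 15,234.
Proportional shares: Unit 5B 431.46; Unit 3B 3,810.50; Unit 2A 1,600.33; Unit G1 1,258.07; Unit PH1 799.65.
At nearest $100: Unit 5B $400; Unit 3B $3,800; Unit 2A $1,600; Unit G1 $1,300; Unit PH1 $800. Sum = $7,900.
No rounding difference to absorb.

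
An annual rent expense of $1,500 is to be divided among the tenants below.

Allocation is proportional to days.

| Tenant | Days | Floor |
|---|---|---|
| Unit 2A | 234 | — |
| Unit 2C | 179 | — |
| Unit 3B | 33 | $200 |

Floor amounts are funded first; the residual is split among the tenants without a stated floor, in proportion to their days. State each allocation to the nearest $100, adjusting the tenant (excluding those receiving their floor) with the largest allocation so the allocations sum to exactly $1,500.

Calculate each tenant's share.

Guaranteed amounts: Unit 3B $200. Balance $1,300.
Balance split over remaining days 413: Unit 2A 736.56 → $700; Unit 2C 563.44 → $600.

Unit 2A: $700 | Unit 2C: $600 | Unit 3B: $200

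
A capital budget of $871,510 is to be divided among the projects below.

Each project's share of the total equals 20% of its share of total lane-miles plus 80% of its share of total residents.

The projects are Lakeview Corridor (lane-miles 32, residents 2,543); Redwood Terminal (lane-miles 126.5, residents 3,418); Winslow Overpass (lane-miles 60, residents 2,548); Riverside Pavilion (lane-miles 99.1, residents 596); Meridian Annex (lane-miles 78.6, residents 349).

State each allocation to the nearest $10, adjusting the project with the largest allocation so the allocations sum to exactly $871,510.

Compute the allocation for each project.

Totals — lane-miles 396.2, residents 9,454.
Combined weights (20% lane-miles + 80% residents): Lakeview Corridor 0.2313; Redwood Terminal 0.3531; Winslow Overpass 0.2459; Riverside Pavilion 0.1005; Meridian Annex 0.0692.
Pro-rata amounts: Lakeview Corridor 201,617.56; Redwood Terminal 307,720.34; Winslow Overpass 214,304.46; Riverside Pavilion 87,550.95; Meridian Annex 60,316.69.
After rounding ($10): Lakeview Corridor $201,620; Redwood Terminal $307,720; Winslow Overpass $214,300; Riverside Pavilion $87,550; Meridian Annex $60,320. Sum = $871,510.
Rounded total matches; no reconciliation needed.

Lakeview Corridor: $201,620; Redwood Terminal: $307,720; Winslow Overpass: $214,300; Riverside Pavilion: $87,550; Meridian Annex: $60,320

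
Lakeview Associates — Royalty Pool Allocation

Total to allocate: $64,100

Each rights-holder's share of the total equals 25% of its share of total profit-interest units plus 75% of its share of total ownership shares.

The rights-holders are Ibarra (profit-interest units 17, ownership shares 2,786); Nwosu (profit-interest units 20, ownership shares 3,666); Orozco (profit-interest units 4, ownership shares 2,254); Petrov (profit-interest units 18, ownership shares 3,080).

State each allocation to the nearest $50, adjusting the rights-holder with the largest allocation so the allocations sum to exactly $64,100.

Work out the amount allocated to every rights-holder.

Profit-interest units total 59; ownership shares total 11,786.
Blended shares (25% profit-interest units + 75% ownership shares): Ibarra 0.2493; Nwosu 0.3180; Orozco 0.1604; Petrov 0.2723.
Raw shares: Ibarra 15,981.44; Nwosu 20,385.79; Orozco 10,280.49; Petrov 17,452.28.
At nearest $50: Ibarra $16,000; Nwosu $20,400; Orozco $10,300; Petrov $17,450. Sum = $64,150.
Difference $64,100 − $64,150 = −$50 applied to largest allocation (Nwosu): Nwosu becomes $20,350.

Ibarra: $16,000; Nwosu: $20,350; Orozco: $10,300; Petrov: $17,450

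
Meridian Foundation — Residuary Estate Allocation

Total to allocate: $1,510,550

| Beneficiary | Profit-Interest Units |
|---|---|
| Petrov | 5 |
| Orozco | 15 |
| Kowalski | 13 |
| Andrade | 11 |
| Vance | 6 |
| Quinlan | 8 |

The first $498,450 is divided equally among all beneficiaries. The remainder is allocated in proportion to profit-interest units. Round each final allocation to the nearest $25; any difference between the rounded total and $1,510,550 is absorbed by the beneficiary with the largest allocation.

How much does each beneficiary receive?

Petrov: $170,325; Orozco: $344,825; Kowalski: $309,925; Andrade: $275,025; Vance: $187,775; Quinlan: $222,675

$498,450 shared equally gives $83,075 per beneficiary.
Remainder $1,012,100 by profit-interest units (total 58): Petrov 87,250.00 → $87,250; Orozco 261,750.00 → $261,750; Kowalski 226,850.00 → $226,850; Andrade 191,950.00 → $191,950; Vance 104,700.00 → $104,700; Quinlan 139,600.00 → $139,600.
Totals: Petrov $83,075 + $87,250 = $170,325; Orozco $83,075 + $261,750 = $344,825; Kowalski $83,075 + $226,850 = $309,925; Andrade $83,075 + $191,950 = $275,025; Vance $83,075 + $104,700 = $187,775; Quinlan $83,075 + $139,600 = $222,675.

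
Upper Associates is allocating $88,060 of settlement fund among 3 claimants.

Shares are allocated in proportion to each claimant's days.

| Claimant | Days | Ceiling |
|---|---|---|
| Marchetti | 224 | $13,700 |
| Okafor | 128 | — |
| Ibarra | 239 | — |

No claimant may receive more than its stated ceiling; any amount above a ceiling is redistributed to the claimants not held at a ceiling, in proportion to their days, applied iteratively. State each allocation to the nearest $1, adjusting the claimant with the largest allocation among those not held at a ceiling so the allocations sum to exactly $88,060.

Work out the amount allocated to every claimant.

Marchetti: $13,700 | Okafor: $25,935 | Ibarra: $48,425

Total days = 591.
Proportional shares (ignoring caps): Marchetti 33,376.38; Okafor 19,072.22; Ibarra 35,611.40.
Held at cap: Marchetti ($13,700); residual $74,360 reallocated over remaining days 367.
Redistributed shares: Okafor 25,934.82 → $25,935; Ibarra 48,425.18 → $48,425.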